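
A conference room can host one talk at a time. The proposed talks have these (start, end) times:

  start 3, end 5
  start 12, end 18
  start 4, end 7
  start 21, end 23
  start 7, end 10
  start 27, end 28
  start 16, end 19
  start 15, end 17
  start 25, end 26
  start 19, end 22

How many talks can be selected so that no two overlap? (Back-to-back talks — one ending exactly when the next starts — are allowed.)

6

Sorted by end: (3,5)  (4,7)  (7,10)  (15,17)  (12,18)  (16,19)  (19,22)  (21,23)  (25,26)  (27,28)
take (3,5); skip (4,7); take (7,10); take (15,17); take (19,22); skip (21,23); take (25,26); take (27,28).
Selected 6 talks.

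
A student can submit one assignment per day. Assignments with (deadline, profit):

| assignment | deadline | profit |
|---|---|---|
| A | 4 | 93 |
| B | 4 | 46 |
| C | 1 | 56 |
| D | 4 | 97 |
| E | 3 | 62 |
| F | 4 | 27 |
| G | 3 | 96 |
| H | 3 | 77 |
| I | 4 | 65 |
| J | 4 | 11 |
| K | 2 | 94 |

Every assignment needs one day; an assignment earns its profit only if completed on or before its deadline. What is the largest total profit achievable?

Take jobs in profit order; each goes to the latest open slot no later than its deadline.
By profit: D(d4,97), G(d3,96), K(d2,94), A(d4,93), H(d3,77), I(d4,65), E(d3,62), C(d1,56), B(d4,46), F(d4,27), J(d4,11)
D→slot 4; G→slot 3; K→slot 2; A→slot 1; H skipped; I skipped; E skipped; C skipped; B skipped; F skipped; J skipped.
Profit = 93 + 94 + 96 + 97 = 380

380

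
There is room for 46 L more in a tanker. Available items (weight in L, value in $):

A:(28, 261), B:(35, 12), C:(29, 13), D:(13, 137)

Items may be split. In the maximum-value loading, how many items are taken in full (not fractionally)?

Greedy by value/weight ratio, highest first.
Order: D (137/13=10.54) > A (261/28=9.32) > C (13/29=0.45) > B (12/35=0.34)
Fill: take D (13 @ 137) → take A (28 @ 261) → take 5/29 of C → 2.24; 46/46 used.
2 item(s) taken whole; one partial (take 5/29 of C).

2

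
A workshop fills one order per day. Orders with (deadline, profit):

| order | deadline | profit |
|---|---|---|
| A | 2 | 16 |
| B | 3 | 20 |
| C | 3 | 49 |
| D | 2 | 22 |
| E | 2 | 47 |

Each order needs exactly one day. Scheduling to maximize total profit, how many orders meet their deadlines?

Profit order: C=49 E=47 D=22 B=20 A=16
Assign: C→slot 3, E→slot 2, D→slot 1, B skipped, A skipped.
Slots: [1:D] [2:E] [3:C]
3 of 5 scheduled.

3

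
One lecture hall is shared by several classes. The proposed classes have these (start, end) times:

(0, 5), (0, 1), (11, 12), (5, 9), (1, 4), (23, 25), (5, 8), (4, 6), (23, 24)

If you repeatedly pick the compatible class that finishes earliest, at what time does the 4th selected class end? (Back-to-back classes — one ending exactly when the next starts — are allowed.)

12

Sorted by end: (0,1)  (1,4)  (0,5)  (4,6)  (5,8)  (5,9)  (11,12)  (23,24)  (23,25)
take (0,1); take (1,4); take (4,6); take (11,12); take (23,24).
Selected: (0,1) (1,4) (4,6) (11,12) (23,24)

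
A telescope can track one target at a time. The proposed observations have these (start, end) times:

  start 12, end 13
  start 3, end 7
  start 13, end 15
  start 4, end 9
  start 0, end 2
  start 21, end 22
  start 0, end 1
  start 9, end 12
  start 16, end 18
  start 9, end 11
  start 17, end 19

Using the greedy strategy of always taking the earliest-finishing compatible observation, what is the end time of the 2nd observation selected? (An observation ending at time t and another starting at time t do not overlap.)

Sort by end time and greedily take each interval whose start is ≥ the last chosen end.
Sorted by end: (0,1)  (0,2)  (3,7)  (4,9)  (9,11)  (9,12)  (12,13)  (13,15)  (16,18)  (17,19)  (21,22)
take (0,1); take (3,7); take (9,11); take (12,13); take (13,15); take (16,18); take (21,22).
Selected: (0,1) (3,7) (9,11) (12,13) (13,15) (16,18) (21,22)

7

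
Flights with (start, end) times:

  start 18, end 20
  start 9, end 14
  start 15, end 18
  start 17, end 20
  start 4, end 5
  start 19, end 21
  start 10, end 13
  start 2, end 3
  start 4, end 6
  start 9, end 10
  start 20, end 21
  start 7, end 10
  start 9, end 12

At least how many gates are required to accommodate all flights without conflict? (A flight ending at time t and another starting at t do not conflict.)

4

The answer is the maximum number of intervals overlapping at any instant.
starts: [2, 4, 4, 7, 9, 9, 9, 10, 15, 17, 18, 19, 20]
ends:   [3, 5, 6, 10, 10, 12, 13, 14, 18, 20, 20, 21, 21]
s2→1 e3→0 s4→1 s4→2 e5→1 e6→0 s7→1 s9→2 s9→3 s9→4  — peak 4.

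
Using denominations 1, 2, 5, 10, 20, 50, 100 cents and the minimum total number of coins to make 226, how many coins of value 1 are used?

1

226 = 2×100 + 1×20 + 1×5 + 1×1
Count of 1: 1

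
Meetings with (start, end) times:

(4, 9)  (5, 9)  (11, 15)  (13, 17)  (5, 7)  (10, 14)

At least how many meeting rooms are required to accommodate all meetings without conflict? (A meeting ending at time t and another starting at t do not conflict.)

Events (time:±→running): 4:+→1 5:+→2 5:+→3 … peak 3.

3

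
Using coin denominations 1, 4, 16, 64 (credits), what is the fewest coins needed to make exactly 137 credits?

Greedy: take as many of the largest coin as possible, then repeat with the remainder.
137 = 2×64 + 2×4 + 1×1
Total coins = 2 + 2 + 1 = 5

5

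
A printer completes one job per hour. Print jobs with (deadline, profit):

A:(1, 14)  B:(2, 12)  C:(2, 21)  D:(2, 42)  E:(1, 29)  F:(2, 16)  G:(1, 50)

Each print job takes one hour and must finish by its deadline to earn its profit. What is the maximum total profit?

Profit order: G=50 D=42 E=29 C=21 F=16 A=14 B=12
Assign: G→slot 1, D→slot 2, E skipped, C skipped, F skipped, A skipped, B skipped.
Slots: [1:G] [2:D]
Profit = 50 + 42 = 92

92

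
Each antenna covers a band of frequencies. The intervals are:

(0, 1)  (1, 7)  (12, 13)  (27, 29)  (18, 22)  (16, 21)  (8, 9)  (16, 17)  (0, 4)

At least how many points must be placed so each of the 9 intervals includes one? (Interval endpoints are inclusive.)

6

Process intervals by earliest right end; each time one isn't hit yet, stab at its right endpoint.
By right end: [0,1]  [0,4]  [1,7]  [8,9]  [12,13]  [16,17]  [16,21]  [18,22]  [27,29]
[0,1] uncovered → point at 1; [8,9] uncovered → point at 9; [12,13] uncovered → point at 13; [16,17] uncovered → point at 17; [18,22] uncovered → point at 22; [27,29] uncovered → point at 29.
Points: 1, 9, 13, 17, 22, 29 (6 total).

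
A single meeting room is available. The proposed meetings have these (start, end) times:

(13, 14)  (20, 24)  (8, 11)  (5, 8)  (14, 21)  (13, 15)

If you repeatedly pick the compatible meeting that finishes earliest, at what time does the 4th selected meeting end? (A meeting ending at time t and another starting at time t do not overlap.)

21

Greedy by earliest finish: after sorting by end time, pick each interval compatible with the last pick.
By end time: (5,8), (8,11), (13,14), (13,15), (14,21), (20,24).
Pick (5,8); next start ≥ 8 → (8,11); next start ≥ 11 → (13,14); next start ≥ 14 → (14,21).
Selected: (5,8) (8,11) (13,14) (14,21)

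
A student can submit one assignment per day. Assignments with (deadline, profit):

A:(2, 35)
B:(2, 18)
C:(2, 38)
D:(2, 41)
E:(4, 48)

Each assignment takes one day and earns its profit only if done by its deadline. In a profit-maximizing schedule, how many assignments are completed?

Profit order: E=48 D=41 C=38 A=35 B=18
Assign: E→slot 4, D→slot 2, C→slot 1, A skipped, B skipped.
Slots: [1:C] [2:D] [4:E]
3 of 5 scheduled.

3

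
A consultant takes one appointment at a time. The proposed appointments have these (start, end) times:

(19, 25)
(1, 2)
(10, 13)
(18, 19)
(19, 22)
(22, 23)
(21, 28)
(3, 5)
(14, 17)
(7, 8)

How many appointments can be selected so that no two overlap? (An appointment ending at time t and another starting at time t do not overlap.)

8

By end time: (1,2), (3,5), (7,8), (10,13), (14,17), (18,19), (19,22), (22,23), (19,25), (21,28).
Pick (1,2); next start ≥ 2 → (3,5); next start ≥ 5 → (7,8); next start ≥ 8 → (10,13); next start ≥ 13 → (14,17); next start ≥ 17 → (18,19); next start ≥ 19 → (19,22); next start ≥ 22 → (22,23).
Selected 8 appointments.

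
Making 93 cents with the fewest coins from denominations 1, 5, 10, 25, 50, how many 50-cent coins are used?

1

Use the largest denomination that fits, subtract, and repeat.
93 = 1×50 + 1×25 + 1×10 + 1×5 + 3×1
Count of 50: 1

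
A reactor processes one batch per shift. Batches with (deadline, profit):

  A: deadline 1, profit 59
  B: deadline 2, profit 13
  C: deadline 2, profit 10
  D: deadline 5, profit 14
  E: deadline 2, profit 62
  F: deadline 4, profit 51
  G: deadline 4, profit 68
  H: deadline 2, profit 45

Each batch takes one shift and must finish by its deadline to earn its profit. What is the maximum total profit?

Profit order: G=68 E=62 A=59 F=51 H=45 D=14 B=13 C=10
Assign: G→slot 4, E→slot 2, A→slot 1, F→slot 3, H skipped, D→slot 5, B skipped, C skipped.
Slots: [1:A] [2:E] [3:F] [4:G] [5:D]
Profit = 59 + 62 + 51 + 68 + 14 = 254

254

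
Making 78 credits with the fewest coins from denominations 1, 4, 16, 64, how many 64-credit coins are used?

1

Greedy: take as many of the largest coin as possible, then repeat with the remainder.
78 − 1×64→14 − 3×4→2 − 2×1→0
Count of 64: 1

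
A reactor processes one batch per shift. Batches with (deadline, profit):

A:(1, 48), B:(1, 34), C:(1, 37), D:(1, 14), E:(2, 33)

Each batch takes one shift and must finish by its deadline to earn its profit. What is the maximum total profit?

By profit: A(d1,48), C(d1,37), B(d1,34), E(d2,33), D(d1,14)
A→slot 1; C skipped; B skipped; E→slot 2; D skipped.
Profit = 48 + 33 = 81

81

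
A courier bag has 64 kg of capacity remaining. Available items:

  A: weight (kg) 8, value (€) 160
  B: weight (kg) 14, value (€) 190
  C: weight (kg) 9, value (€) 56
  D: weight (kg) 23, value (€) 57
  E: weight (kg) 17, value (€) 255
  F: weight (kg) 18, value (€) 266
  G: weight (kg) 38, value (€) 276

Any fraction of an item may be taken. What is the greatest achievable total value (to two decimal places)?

921.84

Sort by value per unit weight and fill in that order.
Order: A (160/8=20.00) > E (255/17=15.00) > F (266/18=14.78) > B (190/14=13.57) > G (276/38=7.26) > C (56/9=6.22) > D (57/23=2.48)
Fill: take A (8 @ 160) → take E (17 @ 255) → take F (18 @ 266) → take B (14 @ 190) → take 7/38 of G → 50.84; 64/64 used.
Total value = 921.84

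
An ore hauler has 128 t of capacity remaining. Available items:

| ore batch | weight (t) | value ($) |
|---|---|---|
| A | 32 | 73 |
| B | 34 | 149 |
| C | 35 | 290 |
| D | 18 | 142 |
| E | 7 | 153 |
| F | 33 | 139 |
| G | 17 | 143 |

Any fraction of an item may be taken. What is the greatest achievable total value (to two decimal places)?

Sort by value per unit weight and fill in that order.
Order: E (153/7=21.86) > G (143/17=8.41) > C (290/35=8.29) > D (142/18=7.89) > B (149/34=4.38) > F (139/33=4.21) > A (73/32=2.28)
Fill: take E (7 @ 153) → take G (17 @ 143) → take C (35 @ 290) → take D (18 @ 142) → take B (34 @ 149) → take 17/33 of F → 71.61; 128/128 used.
Total value = 948.61

948.61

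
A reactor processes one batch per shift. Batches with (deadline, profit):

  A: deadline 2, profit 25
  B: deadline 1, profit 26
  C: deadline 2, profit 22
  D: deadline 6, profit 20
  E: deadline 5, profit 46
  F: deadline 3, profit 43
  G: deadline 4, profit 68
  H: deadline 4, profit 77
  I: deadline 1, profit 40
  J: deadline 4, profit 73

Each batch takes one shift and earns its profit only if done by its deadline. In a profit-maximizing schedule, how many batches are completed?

Sort by profit descending; place each in the latest free slot ≤ its deadline.
Profit order: H=77 J=73 G=68 E=46 F=43 I=40 B=26 A=25 C=22 D=20
Assign: H→slot 4, J→slot 3, G→slot 2, E→slot 5, F→slot 1, I skipped, B skipped, A skipped, C skipped, D→slot 6.
Slots: [1:F] [2:G] [3:J] [4:H] [5:E] [6:D]
6 of 10 scheduled.

6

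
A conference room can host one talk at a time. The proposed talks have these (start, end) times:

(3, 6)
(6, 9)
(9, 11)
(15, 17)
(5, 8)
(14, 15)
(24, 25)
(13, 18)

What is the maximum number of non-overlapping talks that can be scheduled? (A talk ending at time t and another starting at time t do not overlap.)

Sorted by end: (3,6)  (5,8)  (6,9)  (9,11)  (14,15)  (15,17)  (13,18)  (24,25)
take (3,6); skip (5,8); take (6,9); take (9,11); take (14,15); take (15,17); take (24,25).
Selected 6 talks.

6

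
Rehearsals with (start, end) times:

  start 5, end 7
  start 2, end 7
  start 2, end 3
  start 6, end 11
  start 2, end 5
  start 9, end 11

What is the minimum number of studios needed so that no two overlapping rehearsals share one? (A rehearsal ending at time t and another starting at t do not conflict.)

starts: [2, 2, 2, 5, 6, 9]
ends:   [3, 5, 7, 7, 11, 11]
s2→1 s2→2 s2→3  — peak 3.

3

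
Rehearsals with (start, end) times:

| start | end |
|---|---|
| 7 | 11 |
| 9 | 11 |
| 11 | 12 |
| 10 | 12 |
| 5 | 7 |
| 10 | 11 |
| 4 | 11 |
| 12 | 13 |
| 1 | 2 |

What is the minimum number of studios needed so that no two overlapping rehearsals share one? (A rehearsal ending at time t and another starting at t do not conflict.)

5

starts: [1, 4, 5, 7, 9, 10, 10, 11, 12]
ends:   [2, 7, 11, 11, 11, 11, 12, 12, 13]
s1→1 e2→0 s4→1 s5→2 e7→1 s7→2 s9→3 s10→4 s10→5  — peak 5.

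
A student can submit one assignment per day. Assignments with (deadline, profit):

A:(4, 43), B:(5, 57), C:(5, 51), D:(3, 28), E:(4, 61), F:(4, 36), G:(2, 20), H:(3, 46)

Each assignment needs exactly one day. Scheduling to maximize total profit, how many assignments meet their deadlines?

By profit: E(d4,61), B(d5,57), C(d5,51), H(d3,46), A(d4,43), F(d4,36), D(d3,28), G(d2,20)
E→slot 4; B→slot 5; C→slot 3; H→slot 2; A→slot 1; F skipped; D skipped; G skipped.
5 of 8 scheduled.

5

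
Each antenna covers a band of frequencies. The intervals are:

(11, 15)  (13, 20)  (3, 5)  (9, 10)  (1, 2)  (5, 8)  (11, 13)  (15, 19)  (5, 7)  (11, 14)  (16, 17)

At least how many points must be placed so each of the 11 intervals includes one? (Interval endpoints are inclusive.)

5

By right end: [1,2]  [3,5]  [5,7]  [5,8]  [9,10]  [11,13]  [11,14]  [11,15]  [16,17]  [15,19]  [13,20]
[1,2] uncovered → point at 2; [3,5] uncovered → point at 5; [9,10] uncovered → point at 10; [11,13] uncovered → point at 13; [16,17] uncovered → point at 17.
Points: 2, 5, 10, 13, 17 (5 total).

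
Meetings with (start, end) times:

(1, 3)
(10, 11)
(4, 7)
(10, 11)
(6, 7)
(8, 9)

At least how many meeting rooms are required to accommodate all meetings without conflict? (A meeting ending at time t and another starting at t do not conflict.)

2

The answer is the maximum number of intervals overlapping at any instant.
Events (time:±→running): 1:+→1 3:-→0 4:+→1 6:+→2 … peak 2.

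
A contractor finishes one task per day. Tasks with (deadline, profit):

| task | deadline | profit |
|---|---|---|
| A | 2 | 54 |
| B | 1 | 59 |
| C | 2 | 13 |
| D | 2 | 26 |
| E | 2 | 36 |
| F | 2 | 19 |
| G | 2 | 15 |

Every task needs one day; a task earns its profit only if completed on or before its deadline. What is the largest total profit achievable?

113

Take jobs in profit order; each goes to the latest open slot no later than its deadline.
By profit: B(d1,59), A(d2,54), E(d2,36), D(d2,26), F(d2,19), G(d2,15), C(d2,13)
B→slot 1; A→slot 2; E skipped; D skipped; F skipped; G skipped; C skipped.
Profit = 59 + 54 = 113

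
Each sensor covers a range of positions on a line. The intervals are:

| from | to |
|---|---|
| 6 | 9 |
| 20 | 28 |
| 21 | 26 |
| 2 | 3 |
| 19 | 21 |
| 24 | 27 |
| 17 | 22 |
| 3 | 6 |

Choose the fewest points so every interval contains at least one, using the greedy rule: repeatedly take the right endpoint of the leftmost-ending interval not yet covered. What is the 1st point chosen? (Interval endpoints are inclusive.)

3

By right end: [2,3]  [3,6]  [6,9]  [19,21]  [17,22]  [21,26]  [24,27]  [20,28]
[2,3] uncovered → point at 3; [6,9] uncovered → point at 9; [19,21] uncovered → point at 21; [24,27] uncovered → point at 27.
Points: 3, 9, 21, 27 (4 total).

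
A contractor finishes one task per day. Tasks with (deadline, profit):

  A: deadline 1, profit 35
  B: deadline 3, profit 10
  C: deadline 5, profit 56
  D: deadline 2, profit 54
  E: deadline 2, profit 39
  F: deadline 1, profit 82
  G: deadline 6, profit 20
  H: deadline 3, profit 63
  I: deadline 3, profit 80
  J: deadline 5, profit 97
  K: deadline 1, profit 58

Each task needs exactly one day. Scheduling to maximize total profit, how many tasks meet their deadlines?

Sort by profit descending; place each in the latest free slot ≤ its deadline.
By profit: J(d5,97), F(d1,82), I(d3,80), H(d3,63), K(d1,58), C(d5,56), D(d2,54), E(d2,39), A(d1,35), G(d6,20), B(d3,10)
J→slot 5; F→slot 1; I→slot 3; H→slot 2; K skipped; C→slot 4; D skipped; E skipped; A skipped; G→slot 6; B skipped.
6 of 11 scheduled.

6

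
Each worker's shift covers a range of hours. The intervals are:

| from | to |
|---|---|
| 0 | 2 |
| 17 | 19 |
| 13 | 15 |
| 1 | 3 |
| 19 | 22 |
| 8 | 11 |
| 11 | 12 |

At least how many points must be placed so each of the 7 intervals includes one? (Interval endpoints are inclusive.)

4

Sort by right endpoint; whenever an interval is uncovered, place a point at its right end.
Sorted: [0,2] [1,3] [8,11] [11,12] [13,15] [17,19] [19,22]
{[0,2],[1,3]} hit by 2; {[8,11],[11,12]} hit by 11; {[13,15]} hit by 15; {[17,19],[19,22]} hit by 19.
Points: 2, 11, 15, 19 (4 total).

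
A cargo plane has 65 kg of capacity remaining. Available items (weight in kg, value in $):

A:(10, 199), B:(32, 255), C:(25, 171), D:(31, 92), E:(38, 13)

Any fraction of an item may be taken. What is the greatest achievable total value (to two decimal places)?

Greedy by value/weight ratio, highest first.
Ratios (sorted): A 19.90, B 7.97, C 6.84, D 2.97, E 0.34
take A (10 @ 199); take B (32 @ 255); take 23/25 of C → 157.32. Capacity used 65/65.
Total value = 611.32

611.32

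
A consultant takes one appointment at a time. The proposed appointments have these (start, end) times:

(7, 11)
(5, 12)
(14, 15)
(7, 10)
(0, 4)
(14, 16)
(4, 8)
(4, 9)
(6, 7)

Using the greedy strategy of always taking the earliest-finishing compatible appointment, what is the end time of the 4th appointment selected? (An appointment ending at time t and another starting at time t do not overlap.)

15

Order by finish time; keep every interval that doesn't clash with the previous kept one.
Sorted by end: (0,4)  (6,7)  (4,8)  (4,9)  (7,10)  (7,11)  (5,12)  (14,15)  (14,16)
take (0,4); take (6,7); skip (4,9); take (7,10); skip (7,11); take (14,15).
Selected: (0,4) (6,7) (7,10) (14,15)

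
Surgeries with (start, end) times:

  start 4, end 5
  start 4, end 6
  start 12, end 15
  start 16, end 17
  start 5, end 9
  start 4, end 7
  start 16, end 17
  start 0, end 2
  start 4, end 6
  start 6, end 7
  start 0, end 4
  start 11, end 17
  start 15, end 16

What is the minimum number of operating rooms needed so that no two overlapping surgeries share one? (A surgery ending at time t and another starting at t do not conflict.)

The answer is the maximum number of intervals overlapping at any instant.
starts: [0, 0, 4, 4, 4, 4, 5, 6, 11, 12, 15, 16, 16]
ends:   [2, 4, 5, 6, 6, 7, 7, 9, 15, 16, 17, 17, 17]
s0→1 s0→2 e2→1 e4→0 s4→1 s4→2 s4→3 s4→4  — peak 4.

4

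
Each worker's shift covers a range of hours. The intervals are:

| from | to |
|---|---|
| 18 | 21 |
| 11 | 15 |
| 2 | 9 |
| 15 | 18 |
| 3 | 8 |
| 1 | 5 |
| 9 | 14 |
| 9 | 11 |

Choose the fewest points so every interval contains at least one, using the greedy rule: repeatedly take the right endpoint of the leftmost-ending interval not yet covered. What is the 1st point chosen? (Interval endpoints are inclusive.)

By right end: [1,5]  [3,8]  [2,9]  [9,11]  [9,14]  [11,15]  [15,18]  [18,21]
[1,5] uncovered → point at 5; [9,11] uncovered → point at 11; [15,18] uncovered → point at 18.
Points: 5, 11, 18 (3 total).

5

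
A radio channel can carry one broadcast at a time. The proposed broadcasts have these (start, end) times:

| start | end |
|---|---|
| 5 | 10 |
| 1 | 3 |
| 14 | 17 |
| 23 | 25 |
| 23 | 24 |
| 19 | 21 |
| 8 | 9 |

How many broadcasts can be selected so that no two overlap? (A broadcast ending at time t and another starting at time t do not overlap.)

5

Greedy by earliest finish: after sorting by end time, pick each interval compatible with the last pick.
Sorted by end: (1,3)  (8,9)  (5,10)  (14,17)  (19,21)  (23,24)  (23,25)
take (1,3); take (8,9); take (14,17); take (19,21); take (23,24).
Selected 5 broadcasts.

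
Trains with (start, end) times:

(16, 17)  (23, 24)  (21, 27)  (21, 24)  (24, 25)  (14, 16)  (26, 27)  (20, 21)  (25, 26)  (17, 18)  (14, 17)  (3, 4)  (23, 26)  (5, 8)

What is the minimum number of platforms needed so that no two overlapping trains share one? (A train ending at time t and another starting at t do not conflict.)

Events (time:±→running): 3:+→1 4:-→0 5:+→1 8:-→0 14:+→1 14:+→2 16:-→1 16:+→2 17:-→1 17:-→0 17:+→1 18:-→0 20:+→1 21:-→0 21:+→1 21:+→2 23:+→3 23:+→4 … peak 4.

4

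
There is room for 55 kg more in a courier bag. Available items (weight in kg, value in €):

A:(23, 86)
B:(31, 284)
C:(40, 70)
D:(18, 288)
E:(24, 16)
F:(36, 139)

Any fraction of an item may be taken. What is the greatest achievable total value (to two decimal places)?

Ratios (sorted): D 16.00, B 9.16, F 3.86, A 3.74, C 1.75, E 0.67
take D (18 @ 288); take B (31 @ 284); take 6/36 of F → 23.17. Capacity used 55/55.
Total value = 595.17

595.17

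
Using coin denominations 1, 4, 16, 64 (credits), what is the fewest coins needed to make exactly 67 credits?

67 = 1×64 + 3×1
Total coins = 1 + 3 = 4

4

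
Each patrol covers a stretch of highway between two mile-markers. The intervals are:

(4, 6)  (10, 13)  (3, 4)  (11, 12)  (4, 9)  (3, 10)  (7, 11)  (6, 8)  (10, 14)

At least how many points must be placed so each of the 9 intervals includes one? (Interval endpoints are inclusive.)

3

Sort by right endpoint; whenever an interval is uncovered, place a point at its right end.
Sorted: [3,4] [4,6] [6,8] [4,9] [3,10] [7,11] [11,12] [10,13] [10,14]
{[3,4],[4,6]} hit by 4; {[6,8],[4,9],[3,10],[7,11]} hit by 8; {[11,12],[10,13],[10,14]} hit by 12.
Points: 4, 8, 12 (3 total).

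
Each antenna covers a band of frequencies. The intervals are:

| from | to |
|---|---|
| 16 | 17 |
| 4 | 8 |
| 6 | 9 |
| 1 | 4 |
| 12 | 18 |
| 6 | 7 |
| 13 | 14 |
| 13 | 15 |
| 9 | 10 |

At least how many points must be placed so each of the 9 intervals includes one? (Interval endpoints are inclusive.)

5

Sort by right endpoint; whenever an interval is uncovered, place a point at its right end.
Sorted: [1,4] [6,7] [4,8] [6,9] [9,10] [13,14] [13,15] [16,17] [12,18]
{[1,4]} hit by 4; {[6,7],[4,8],[6,9]} hit by 7; {[9,10]} hit by 10; {[13,14],[13,15]} hit by 14; {[16,17],[12,18]} hit by 17.
Points: 4, 7, 10, 14, 17 (5 total).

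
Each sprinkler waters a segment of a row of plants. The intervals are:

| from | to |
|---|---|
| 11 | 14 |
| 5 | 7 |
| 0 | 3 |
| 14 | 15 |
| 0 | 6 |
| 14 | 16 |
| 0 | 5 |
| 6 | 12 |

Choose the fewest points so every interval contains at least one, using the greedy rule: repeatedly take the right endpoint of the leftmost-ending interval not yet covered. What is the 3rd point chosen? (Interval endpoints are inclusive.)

Sorted: [0,3] [0,5] [0,6] [5,7] [6,12] [11,14] [14,15] [14,16]
{[0,3],[0,5],[0,6]} hit by 3; {[5,7],[6,12]} hit by 7; {[11,14],[14,15],[14,16]} hit by 14.
Points: 3, 7, 14 (3 total).

14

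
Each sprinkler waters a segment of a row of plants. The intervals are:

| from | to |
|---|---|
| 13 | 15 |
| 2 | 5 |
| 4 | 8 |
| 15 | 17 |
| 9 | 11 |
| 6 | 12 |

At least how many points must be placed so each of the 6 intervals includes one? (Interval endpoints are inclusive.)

3

By right end: [2,5]  [4,8]  [9,11]  [6,12]  [13,15]  [15,17]
[2,5] uncovered → point at 5; [9,11] uncovered → point at 11; [13,15] uncovered → point at 15.
Points: 5, 11, 15 (3 total).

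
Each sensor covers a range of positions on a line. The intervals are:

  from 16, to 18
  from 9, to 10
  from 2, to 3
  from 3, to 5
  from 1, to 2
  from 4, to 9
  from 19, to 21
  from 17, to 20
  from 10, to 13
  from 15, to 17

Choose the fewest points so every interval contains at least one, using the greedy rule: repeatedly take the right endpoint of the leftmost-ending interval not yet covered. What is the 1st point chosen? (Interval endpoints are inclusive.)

Sort by right endpoint; whenever an interval is uncovered, place a point at its right end.
Sorted: [1,2] [2,3] [3,5] [4,9] [9,10] [10,13] [15,17] [16,18] [17,20] [19,21]
{[1,2],[2,3]} hit by 2; {[3,5],[4,9]} hit by 5; {[9,10],[10,13]} hit by 10; {[15,17],[16,18],[17,20]} hit by 17; {[19,21]} hit by 21.
Points: 2, 5, 10, 17, 21 (5 total).

2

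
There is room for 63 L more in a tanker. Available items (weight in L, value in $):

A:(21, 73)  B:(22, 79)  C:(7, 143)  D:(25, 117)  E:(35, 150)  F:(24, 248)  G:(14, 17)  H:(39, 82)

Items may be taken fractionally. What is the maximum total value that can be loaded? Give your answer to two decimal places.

Sort by value per unit weight and fill in that order.
Ratios (sorted): C 20.43, F 10.33, D 4.68, E 4.29, B 3.59, A 3.48, H 2.10, G 1.21
take C (7 @ 143); take F (24 @ 248); take D (25 @ 117); take 7/35 of E → 30.00. Capacity used 63/63.
Total value = 538.00

538.00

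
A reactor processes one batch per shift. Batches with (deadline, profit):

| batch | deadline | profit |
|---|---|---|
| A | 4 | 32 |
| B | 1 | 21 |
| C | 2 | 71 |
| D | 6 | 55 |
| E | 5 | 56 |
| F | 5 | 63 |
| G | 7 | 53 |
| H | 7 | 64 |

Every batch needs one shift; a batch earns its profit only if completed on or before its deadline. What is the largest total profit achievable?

394

Profit order: C=71 H=64 F=63 E=56 D=55 G=53 A=32 B=21
Assign: C→slot 2, H→slot 7, F→slot 5, E→slot 4, D→slot 6, G→slot 3, A→slot 1, B skipped.
Slots: [1:A] [2:C] [3:G] [4:E] [5:F] [6:D] [7:H]
Profit = 32 + 71 + 53 + 56 + 63 + 55 + 64 = 394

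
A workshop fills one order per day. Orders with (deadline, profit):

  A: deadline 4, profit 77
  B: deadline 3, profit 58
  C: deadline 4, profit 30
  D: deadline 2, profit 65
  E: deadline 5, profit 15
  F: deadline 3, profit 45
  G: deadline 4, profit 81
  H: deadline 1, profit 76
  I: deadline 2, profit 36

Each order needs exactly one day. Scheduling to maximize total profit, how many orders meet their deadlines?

Sort by profit descending; place each in the latest free slot ≤ its deadline.
Profit order: G=81 A=77 H=76 D=65 B=58 F=45 I=36 C=30 E=15
Assign: G→slot 4, A→slot 3, H→slot 1, D→slot 2, B skipped, F skipped, I skipped, C skipped, E→slot 5.
Slots: [1:H] [2:D] [3:A] [4:G] [5:E]
5 of 9 scheduled.

5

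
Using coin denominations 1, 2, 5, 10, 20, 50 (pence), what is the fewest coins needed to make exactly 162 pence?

5

162 = 3×50 + 1×10 + 1×2
Total coins = 3 + 1 + 1 = 5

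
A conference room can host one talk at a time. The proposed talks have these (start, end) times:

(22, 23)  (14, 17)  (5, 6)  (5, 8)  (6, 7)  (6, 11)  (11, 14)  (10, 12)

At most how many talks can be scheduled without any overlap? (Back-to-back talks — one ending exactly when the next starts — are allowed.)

By end time: (5,6), (6,7), (5,8), (6,11), (10,12), (11,14), (14,17), (22,23).
Pick (5,6); next start ≥ 6 → (6,7); next start ≥ 7 → (10,12); next start ≥ 12 → (14,17); next start ≥ 17 → (22,23).
Selected 5 talks.

5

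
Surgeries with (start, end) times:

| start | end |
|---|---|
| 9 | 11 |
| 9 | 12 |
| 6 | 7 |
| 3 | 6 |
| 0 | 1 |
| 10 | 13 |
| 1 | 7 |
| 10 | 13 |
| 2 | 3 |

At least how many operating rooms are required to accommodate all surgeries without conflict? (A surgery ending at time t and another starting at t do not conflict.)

Events (time:±→running): 0:+→1 1:-→0 1:+→1 2:+→2 3:-→1 3:+→2 6:-→1 6:+→2 7:-→1 7:-→0 9:+→1 9:+→2 10:+→3 10:+→4 … peak 4.

4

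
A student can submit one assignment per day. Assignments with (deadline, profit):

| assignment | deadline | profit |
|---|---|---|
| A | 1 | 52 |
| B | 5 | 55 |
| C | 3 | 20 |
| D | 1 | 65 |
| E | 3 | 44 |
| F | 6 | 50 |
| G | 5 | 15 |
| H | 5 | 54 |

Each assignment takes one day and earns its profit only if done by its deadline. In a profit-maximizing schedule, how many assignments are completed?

6

Take jobs in profit order; each goes to the latest open slot no later than its deadline.
Profit order: D=65 B=55 H=54 A=52 F=50 E=44 C=20 G=15
Assign: D→slot 1, B→slot 5, H→slot 4, A skipped, F→slot 6, E→slot 3, C→slot 2, G skipped.
Slots: [1:D] [2:C] [3:E] [4:H] [5:B] [6:F]
6 of 8 scheduled.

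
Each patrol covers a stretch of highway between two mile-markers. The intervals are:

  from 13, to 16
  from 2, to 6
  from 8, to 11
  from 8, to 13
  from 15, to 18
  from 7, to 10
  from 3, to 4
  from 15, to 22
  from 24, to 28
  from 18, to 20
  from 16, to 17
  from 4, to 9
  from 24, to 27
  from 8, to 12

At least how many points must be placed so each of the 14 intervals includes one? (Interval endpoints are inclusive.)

5

By right end: [3,4]  [2,6]  [4,9]  [7,10]  [8,11]  [8,12]  [8,13]  [13,16]  [16,17]  [15,18]  [18,20]  [15,22]  [24,27]  [24,28]
[3,4] uncovered → point at 4; [7,10] uncovered → point at 10; [13,16] uncovered → point at 16; [18,20] uncovered → point at 20; [24,27] uncovered → point at 27.
Points: 4, 10, 16, 20, 27 (5 total).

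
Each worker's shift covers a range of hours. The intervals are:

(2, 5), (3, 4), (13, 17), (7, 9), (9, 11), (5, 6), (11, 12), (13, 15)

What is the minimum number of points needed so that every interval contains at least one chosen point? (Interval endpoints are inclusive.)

5

Process intervals by earliest right end; each time one isn't hit yet, stab at its right endpoint.
Sorted: [3,4] [2,5] [5,6] [7,9] [9,11] [11,12] [13,15] [13,17]
{[3,4],[2,5]} hit by 4; {[5,6]} hit by 6; {[7,9],[9,11]} hit by 9; {[11,12]} hit by 12; {[13,15],[13,17]} hit by 15.
Points: 4, 6, 9, 12, 15 (5 total).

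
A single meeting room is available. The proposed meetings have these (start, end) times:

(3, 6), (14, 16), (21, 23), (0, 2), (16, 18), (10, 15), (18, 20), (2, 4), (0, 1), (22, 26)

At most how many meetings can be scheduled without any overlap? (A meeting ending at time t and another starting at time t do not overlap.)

6

Order by finish time; keep every interval that doesn't clash with the previous kept one.
By end time: (0,1), (0,2), (2,4), (3,6), (10,15), (14,16), (16,18), (18,20), (21,23), (22,26).
Pick (0,1); next start ≥ 1 → (2,4); next start ≥ 4 → (10,15); next start ≥ 15 → (16,18); next start ≥ 18 → (18,20); next start ≥ 20 → (21,23).
Selected 6 meetings.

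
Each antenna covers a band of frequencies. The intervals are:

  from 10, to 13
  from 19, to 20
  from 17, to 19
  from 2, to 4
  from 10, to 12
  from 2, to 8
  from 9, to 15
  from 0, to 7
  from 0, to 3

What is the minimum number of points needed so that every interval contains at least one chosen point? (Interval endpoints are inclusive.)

3

By right end: [0,3]  [2,4]  [0,7]  [2,8]  [10,12]  [10,13]  [9,15]  [17,19]  [19,20]
[0,3] uncovered → point at 3; [10,12] uncovered → point at 12; [17,19] uncovered → point at 19.
Points: 3, 12, 19 (3 total).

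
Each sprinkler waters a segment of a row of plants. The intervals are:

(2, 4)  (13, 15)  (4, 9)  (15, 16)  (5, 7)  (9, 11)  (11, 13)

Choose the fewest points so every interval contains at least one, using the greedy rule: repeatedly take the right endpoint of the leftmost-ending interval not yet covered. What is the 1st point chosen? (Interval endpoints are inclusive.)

Process intervals by earliest right end; each time one isn't hit yet, stab at its right endpoint.
Sorted: [2,4] [5,7] [4,9] [9,11] [11,13] [13,15] [15,16]
{[2,4]} hit by 4; {[5,7],[4,9]} hit by 7; {[9,11],[11,13]} hit by 11; {[13,15],[15,16]} hit by 15.
Points: 4, 7, 11, 15 (4 total).

4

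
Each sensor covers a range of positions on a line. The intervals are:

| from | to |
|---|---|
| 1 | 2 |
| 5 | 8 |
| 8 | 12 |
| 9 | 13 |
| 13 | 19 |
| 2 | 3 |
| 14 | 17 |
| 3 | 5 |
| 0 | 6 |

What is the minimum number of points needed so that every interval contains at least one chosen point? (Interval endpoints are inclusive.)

4

By right end: [1,2]  [2,3]  [3,5]  [0,6]  [5,8]  [8,12]  [9,13]  [14,17]  [13,19]
[1,2] uncovered → point at 2; [3,5] uncovered → point at 5; [8,12] uncovered → point at 12; [14,17] uncovered → point at 17.
Points: 2, 5, 12, 17 (4 total).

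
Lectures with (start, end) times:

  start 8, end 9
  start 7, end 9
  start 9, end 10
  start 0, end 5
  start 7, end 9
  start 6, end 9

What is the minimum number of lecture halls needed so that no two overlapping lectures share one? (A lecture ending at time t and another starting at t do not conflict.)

The answer is the maximum number of intervals overlapping at any instant.
starts: [0, 6, 7, 7, 8, 9]
ends:   [5, 9, 9, 9, 9, 10]
s0→1 e5→0 s6→1 s7→2 s7→3 s8→4  — peak 4.

4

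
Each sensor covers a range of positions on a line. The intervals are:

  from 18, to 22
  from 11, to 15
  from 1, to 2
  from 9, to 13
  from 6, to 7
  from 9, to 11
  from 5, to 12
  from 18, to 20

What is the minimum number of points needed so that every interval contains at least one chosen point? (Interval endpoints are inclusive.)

4

Sorted: [1,2] [6,7] [9,11] [5,12] [9,13] [11,15] [18,20] [18,22]
{[1,2]} hit by 2; {[6,7]} hit by 7; {[9,11],[5,12],[9,13],[11,15]} hit by 11; {[18,20],[18,22]} hit by 20.
Points: 2, 7, 11, 20 (4 total).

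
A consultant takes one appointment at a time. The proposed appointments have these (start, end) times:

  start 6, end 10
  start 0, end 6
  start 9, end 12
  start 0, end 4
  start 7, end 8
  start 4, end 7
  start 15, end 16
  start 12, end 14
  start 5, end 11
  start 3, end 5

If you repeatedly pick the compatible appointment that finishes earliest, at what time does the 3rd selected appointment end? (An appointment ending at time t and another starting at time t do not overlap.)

Sorted by end: (0,4)  (3,5)  (0,6)  (4,7)  (7,8)  (6,10)  (5,11)  (9,12)  (12,14)  (15,16)
take (0,4); take (4,7); take (7,8); skip (5,11); take (9,12); take (12,14); take (15,16).
Selected: (0,4) (4,7) (7,8) (9,12) (12,14) (15,16)

8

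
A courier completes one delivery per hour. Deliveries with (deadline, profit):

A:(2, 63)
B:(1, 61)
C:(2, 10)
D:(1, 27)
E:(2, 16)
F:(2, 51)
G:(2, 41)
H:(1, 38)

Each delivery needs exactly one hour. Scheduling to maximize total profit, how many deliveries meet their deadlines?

Profit order: A=63 B=61 F=51 G=41 H=38 D=27 E=16 C=10
Assign: A→slot 2, B→slot 1, F skipped, G skipped, H skipped, D skipped, E skipped, C skipped.
Slots: [1:B] [2:A]
2 of 8 scheduled.

2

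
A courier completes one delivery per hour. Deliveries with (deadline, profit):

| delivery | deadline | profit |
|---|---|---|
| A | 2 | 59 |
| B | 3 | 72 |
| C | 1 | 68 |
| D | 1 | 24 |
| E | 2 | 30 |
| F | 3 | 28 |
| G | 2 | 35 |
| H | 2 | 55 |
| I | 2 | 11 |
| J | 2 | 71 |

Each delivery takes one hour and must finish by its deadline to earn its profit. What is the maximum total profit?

211

Take jobs in profit order; each goes to the latest open slot no later than its deadline.
Profit order: B=72 J=71 C=68 A=59 H=55 G=35 E=30 F=28 D=24 I=11
Assign: B→slot 3, J→slot 2, C→slot 1, A skipped, H skipped, G skipped, E skipped, F skipped, D skipped, I skipped.
Slots: [1:C] [2:J] [3:B]
Profit = 68 + 71 + 72 = 211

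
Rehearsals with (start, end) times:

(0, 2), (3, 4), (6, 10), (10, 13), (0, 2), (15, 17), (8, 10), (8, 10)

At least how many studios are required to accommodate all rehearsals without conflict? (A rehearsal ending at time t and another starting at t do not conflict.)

Events (time:±→running): 0:+→1 0:+→2 2:-→1 2:-→0 3:+→1 4:-→0 6:+→1 8:+→2 8:+→3 … peak 3.

3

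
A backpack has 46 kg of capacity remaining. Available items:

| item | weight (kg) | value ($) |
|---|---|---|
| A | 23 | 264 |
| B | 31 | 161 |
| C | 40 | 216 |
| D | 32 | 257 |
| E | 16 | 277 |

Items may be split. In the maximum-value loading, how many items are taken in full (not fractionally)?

2

Greedy by value/weight ratio, highest first.
Ratios (sorted): E 17.31, A 11.48, D 8.03, C 5.40, B 5.19
take E (16 @ 277); take A (23 @ 264); take 7/32 of D → 56.22. Capacity used 46/46.
2 item(s) taken whole; one partial (take 7/32 of D).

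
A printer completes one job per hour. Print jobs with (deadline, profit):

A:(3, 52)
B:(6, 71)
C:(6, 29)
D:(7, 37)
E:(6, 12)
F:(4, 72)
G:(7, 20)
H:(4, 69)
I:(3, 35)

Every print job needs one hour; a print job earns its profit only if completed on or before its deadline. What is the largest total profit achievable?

365

By profit: F(d4,72), B(d6,71), H(d4,69), A(d3,52), D(d7,37), I(d3,35), C(d6,29), G(d7,20), E(d6,12)
F→slot 4; B→slot 6; H→slot 3; A→slot 2; D→slot 7; I→slot 1; C→slot 5; G skipped; E skipped.
Profit = 35 + 52 + 69 + 72 + 29 + 71 + 37 = 365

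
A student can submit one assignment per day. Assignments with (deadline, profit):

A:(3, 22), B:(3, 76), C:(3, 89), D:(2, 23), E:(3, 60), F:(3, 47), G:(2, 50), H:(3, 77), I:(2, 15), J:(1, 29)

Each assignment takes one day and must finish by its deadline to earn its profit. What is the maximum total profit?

Profit order: C=89 H=77 B=76 E=60 G=50 F=47 J=29 D=23 A=22 I=15
Assign: C→slot 3, H→slot 2, B→slot 1, E skipped, G skipped, F skipped, J skipped, D skipped, A skipped, I skipped.
Slots: [1:B] [2:H] [3:C]
Profit = 76 + 77 + 89 = 242

242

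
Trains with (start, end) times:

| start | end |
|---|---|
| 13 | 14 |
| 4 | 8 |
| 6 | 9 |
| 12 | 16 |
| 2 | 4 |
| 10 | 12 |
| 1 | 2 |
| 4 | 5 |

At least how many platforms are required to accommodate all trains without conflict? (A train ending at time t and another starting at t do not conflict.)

starts: [1, 2, 4, 4, 6, 10, 12, 13]
ends:   [2, 4, 5, 8, 9, 12, 14, 16]
s1→1 e2→0 s2→1 e4→0 s4→1 s4→2  — peak 2.

2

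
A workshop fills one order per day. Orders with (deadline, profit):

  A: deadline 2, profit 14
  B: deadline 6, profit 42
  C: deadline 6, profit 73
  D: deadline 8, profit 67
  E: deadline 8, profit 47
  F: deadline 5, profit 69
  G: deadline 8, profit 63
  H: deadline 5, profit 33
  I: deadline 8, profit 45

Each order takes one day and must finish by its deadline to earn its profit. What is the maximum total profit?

439

By profit: C(d6,73), F(d5,69), D(d8,67), G(d8,63), E(d8,47), I(d8,45), B(d6,42), H(d5,33), A(d2,14)
C→slot 6; F→slot 5; D→slot 8; G→slot 7; E→slot 4; I→slot 3; B→slot 2; H→slot 1; A skipped.
Profit = 33 + 42 + 45 + 47 + 69 + 73 + 63 + 67 = 439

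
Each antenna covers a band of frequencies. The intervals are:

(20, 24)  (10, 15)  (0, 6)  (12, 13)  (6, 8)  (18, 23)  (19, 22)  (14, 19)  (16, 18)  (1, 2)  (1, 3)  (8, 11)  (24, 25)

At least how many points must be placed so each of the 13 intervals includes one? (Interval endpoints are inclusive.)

By right end: [1,2]  [1,3]  [0,6]  [6,8]  [8,11]  [12,13]  [10,15]  [16,18]  [14,19]  [19,22]  [18,23]  [20,24]  [24,25]
[1,2] uncovered → point at 2; [6,8] uncovered → point at 8; [12,13] uncovered → point at 13; [16,18] uncovered → point at 18; [19,22] uncovered → point at 22; [24,25] uncovered → point at 25.
Points: 2, 8, 13, 18, 22, 25 (6 total).

6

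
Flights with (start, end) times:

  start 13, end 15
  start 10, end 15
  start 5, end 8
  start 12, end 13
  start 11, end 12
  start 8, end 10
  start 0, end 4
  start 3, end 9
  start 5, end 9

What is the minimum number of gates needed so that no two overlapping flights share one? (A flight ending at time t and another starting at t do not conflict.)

3

starts: [0, 3, 5, 5, 8, 10, 11, 12, 13]
ends:   [4, 8, 9, 9, 10, 12, 13, 15, 15]
s0→1 s3→2 e4→1 s5→2 s5→3  — peak 3.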